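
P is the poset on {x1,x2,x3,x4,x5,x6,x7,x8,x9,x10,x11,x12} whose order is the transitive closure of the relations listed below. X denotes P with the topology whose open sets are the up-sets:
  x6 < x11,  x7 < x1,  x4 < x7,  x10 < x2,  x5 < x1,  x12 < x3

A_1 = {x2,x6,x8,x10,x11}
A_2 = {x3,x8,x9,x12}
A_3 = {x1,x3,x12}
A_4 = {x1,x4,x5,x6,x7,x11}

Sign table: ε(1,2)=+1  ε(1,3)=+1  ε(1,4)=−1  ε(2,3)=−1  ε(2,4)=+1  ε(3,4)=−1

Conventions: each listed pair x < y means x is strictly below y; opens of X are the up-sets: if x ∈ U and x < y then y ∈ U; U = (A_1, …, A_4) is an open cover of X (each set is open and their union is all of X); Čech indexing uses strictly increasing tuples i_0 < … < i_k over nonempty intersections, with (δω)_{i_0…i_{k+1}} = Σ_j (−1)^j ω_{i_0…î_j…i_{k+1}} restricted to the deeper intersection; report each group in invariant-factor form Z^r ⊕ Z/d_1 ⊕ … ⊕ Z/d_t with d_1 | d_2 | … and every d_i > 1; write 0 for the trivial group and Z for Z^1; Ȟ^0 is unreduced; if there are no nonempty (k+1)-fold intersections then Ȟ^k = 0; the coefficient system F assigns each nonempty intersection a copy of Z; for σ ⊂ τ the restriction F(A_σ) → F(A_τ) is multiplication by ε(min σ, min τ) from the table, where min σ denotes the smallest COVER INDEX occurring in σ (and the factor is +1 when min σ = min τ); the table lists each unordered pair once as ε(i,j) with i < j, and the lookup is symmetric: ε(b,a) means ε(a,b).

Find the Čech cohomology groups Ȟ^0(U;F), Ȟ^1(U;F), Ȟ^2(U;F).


Ȟ^0(U;F) ≅ 0,  Ȟ^1(U;F) ≅ Z/2,  Ȟ^2(U;F) ≅ 0

intersection data:
  A12={x8} A14={x6,x11} A23={x3,x12} A34={x1}
C dims 4,4; δ0: rk 4, SNF 1^3·2
Ȟ^0 = (4 − 4) − 0 = 0, so Ȟ^0 ≅ 0
Ȟ^1 = (4 − 0) − 4 = 0 plus torsion [2], so Ȟ^1 ≅ Z/2
Ȟ^2 = (0 − 0) − 0 = 0, so Ȟ^2 ≅ 0


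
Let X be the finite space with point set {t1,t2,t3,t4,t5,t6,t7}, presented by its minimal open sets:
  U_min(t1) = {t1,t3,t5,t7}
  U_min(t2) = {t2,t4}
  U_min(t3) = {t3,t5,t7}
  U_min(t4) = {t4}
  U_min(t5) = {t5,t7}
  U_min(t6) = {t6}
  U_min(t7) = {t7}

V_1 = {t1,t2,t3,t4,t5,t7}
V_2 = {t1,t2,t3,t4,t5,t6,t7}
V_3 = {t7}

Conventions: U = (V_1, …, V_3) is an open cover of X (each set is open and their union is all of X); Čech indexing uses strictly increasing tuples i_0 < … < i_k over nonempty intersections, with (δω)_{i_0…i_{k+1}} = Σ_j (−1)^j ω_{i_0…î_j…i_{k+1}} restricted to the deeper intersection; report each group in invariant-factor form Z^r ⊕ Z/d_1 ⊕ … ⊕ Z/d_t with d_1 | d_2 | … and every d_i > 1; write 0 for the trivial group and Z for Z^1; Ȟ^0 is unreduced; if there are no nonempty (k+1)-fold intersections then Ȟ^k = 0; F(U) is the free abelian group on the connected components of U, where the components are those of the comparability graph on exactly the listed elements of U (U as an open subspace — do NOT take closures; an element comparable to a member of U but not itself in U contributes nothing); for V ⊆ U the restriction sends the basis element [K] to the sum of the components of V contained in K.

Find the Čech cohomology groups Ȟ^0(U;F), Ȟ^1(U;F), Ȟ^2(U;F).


intersection data:
  V12={t1,t2,t3,t4,t5,t7} V13={t7} V23={t7}
  V123={t7}
components per intersection:
  V1: {t1,t3,t5,t7} {t2,t4}
  V2: {t1,t3,t5,t7} {t2,t4} {t6}
  V3: {t7}
  V12: {t1,t3,t5,t7} {t2,t4}
  V13: {t7}
  V23: {t7}
  V123: {t7}
C dims 6,4,1; δ0: rk 3, SNF 1^3; δ1: rk 1, SNF 1^1
Ȟ^0 = (6 − 3) − 0 = 3, so Ȟ^0 ≅ Z^3
Ȟ^1 = (4 − 1) − 3 = 0, so Ȟ^1 ≅ 0
Ȟ^2 = (1 − 0) − 1 = 0, so Ȟ^2 ≅ 0

Ȟ^0 = Z^3,  Ȟ^1 = 0,  Ȟ^2 = 0


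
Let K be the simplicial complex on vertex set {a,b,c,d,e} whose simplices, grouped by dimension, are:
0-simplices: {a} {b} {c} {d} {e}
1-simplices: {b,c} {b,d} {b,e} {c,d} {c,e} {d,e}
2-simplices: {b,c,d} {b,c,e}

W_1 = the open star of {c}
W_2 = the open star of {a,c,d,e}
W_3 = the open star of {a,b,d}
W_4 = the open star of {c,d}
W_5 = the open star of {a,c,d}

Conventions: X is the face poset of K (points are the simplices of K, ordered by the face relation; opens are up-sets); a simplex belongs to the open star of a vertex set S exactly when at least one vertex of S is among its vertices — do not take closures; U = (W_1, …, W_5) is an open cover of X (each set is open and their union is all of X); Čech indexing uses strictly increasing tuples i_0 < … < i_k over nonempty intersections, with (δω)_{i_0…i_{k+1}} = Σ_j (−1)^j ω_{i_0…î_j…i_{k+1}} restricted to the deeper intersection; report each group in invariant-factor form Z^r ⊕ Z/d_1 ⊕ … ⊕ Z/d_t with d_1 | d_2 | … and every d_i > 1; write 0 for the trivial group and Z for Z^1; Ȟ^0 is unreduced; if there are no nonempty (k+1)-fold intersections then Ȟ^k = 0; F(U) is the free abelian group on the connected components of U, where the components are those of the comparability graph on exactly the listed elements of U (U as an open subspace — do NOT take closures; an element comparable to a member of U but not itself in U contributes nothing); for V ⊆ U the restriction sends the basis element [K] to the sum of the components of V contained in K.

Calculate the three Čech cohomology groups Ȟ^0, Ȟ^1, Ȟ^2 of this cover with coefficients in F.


Ȟ^0 = Z^2,  Ȟ^1 = 0,  Ȟ^2 = 0

nonempty overlaps:
  W1={{c},{b,c},{c,d},{c,e},{b,c,d},{b,c,e}} W2={{a},{c},{d},{e},{b,c},{b,d},{b,e},{c,d},{c,e},{d,e},{b,c,d},{b,c,e}} W3={{a},{b},{d},{b,c},{b,d},{b,e},{c,d},{d,e},{b,c,d},{b,c,e}} W4={{c},{d},{b,c},{b,d},{c,d},{c,e},{d,e},{b,c,d},{b,c,e}} W5={{a},{c},{d},{b,c},{b,d},{c,d},{c,e},{d,e},{b,c,d},{b,c,e}}
  W12={{c},{b,c},{c,d},{c,e},{b,c,d},{b,c,e}} W13={{b,c},{c,d},{b,c,d},{b,c,e}} W14={{c},{b,c},{c,d},{c,e},{b,c,d},{b,c,e}} W15={{c},{b,c},{c,d},{c,e},{b,c,d},{b,c,e}} W23={{a},{d},{b,c},{b,d},{b,e},{c,d},{d,e},{b,c,d},{b,c,e}} W24={{c},{d},{b,c},{b,d},{c,d},{c,e},{d,e},{b,c,d},{b,c,e}} W25={{a},{c},{d},{b,c},{b,d},{c,d},{c,e},{d,e},{b,c,d},{b,c,e}} W34={{d},{b,c},{b,d},{c,d},{d,e},{b,c,d},{b,c,e}} W35={{a},{d},{b,c},{b,d},{c,d},{d,e},{b,c,d},{b,c,e}} W45={{c},{d},{b,c},{b,d},{c,d},{c,e},{d,e},{b,c,d},{b,c,e}}
  W123={{b,c},{c,d},{b,c,d},{b,c,e}} W124={{c},{b,c},{c,d},{c,e},{b,c,d},{b,c,e}} W125={{c},{b,c},{c,d},{c,e},{b,c,d},{b,c,e}} W134={{b,c},{c,d},{b,c,d},{b,c,e}} W135={{b,c},{c,d},{b,c,d},{b,c,e}} W145={{c},{b,c},{c,d},{c,e},{b,c,d},{b,c,e}} W234={{d},{b,c},{b,d},{c,d},{d,e},{b,c,d},{b,c,e}} W235={{a},{d},{b,c},{b,d},{c,d},{d,e},{b,c,d},{b,c,e}} W245={{c},{d},{b,c},{b,d},{c,d},{c,e},{d,e},{b,c,d},{b,c,e}} W345={{d},{b,c},{b,d},{c,d},{d,e},{b,c,d},{b,c,e}}
  W1234={{b,c},{c,d},{b,c,d},{b,c,e}} W1235={{b,c},{c,d},{b,c,d},{b,c,e}} W1245={{c},{b,c},{c,d},{c,e},{b,c,d},{b,c,e}} W1345={{b,c},{c,d},{b,c,d},{b,c,e}} W2345={{d},{b,c},{b,d},{c,d},{d,e},{b,c,d},{b,c,e}}
  W12345={{b,c},{c,d},{b,c,d},{b,c,e}}
components per intersection:
  W1: {{c},{b,c},{c,d},{c,e},{b,c,d},{b,c,e}}
  W2: {{a}} {{c},{d},{e},{b,c},{b,d},{b,e},{c,d},{c,e},{d,e},{b,c,d},{b,c,e}}
  W3: {{a}} {{b},{d},{b,c},{b,d},{b,e},{c,d},{d,e},{b,c,d},{b,c,e}}
  W4: {{c},{d},{b,c},{b,d},{c,d},{c,e},{d,e},{b,c,d},{b,c,e}}
  W5: {{a}} {{c},{d},{b,c},{b,d},{c,d},{c,e},{d,e},{b,c,d},{b,c,e}}
  W12: {{c},{b,c},{c,d},{c,e},{b,c,d},{b,c,e}}
  W13: {{b,c},{c,d},{b,c,d},{b,c,e}}
  W14: {{c},{b,c},{c,d},{c,e},{b,c,d},{b,c,e}}
  W15: {{c},{b,c},{c,d},{c,e},{b,c,d},{b,c,e}}
  W23: {{a}} {{d},{b,c},{b,d},{b,e},{c,d},{d,e},{b,c,d},{b,c,e}}
  W24: {{c},{d},{b,c},{b,d},{c,d},{c,e},{d,e},{b,c,d},{b,c,e}}
  W25: {{a}} {{c},{d},{b,c},{b,d},{c,d},{c,e},{d,e},{b,c,d},{b,c,e}}
  W34: {{d},{b,c},{b,d},{c,d},{d,e},{b,c,d},{b,c,e}}
  W35: {{a}} {{d},{b,c},{b,d},{c,d},{d,e},{b,c,d},{b,c,e}}
  W45: {{c},{d},{b,c},{b,d},{c,d},{c,e},{d,e},{b,c,d},{b,c,e}}
  W123: {{b,c},{c,d},{b,c,d},{b,c,e}}
  W124: {{c},{b,c},{c,d},{c,e},{b,c,d},{b,c,e}}
  W125: {{c},{b,c},{c,d},{c,e},{b,c,d},{b,c,e}}
  W134: {{b,c},{c,d},{b,c,d},{b,c,e}}
  W135: {{b,c},{c,d},{b,c,d},{b,c,e}}
  W145: {{c},{b,c},{c,d},{c,e},{b,c,d},{b,c,e}}
  W234: {{d},{b,c},{b,d},{c,d},{d,e},{b,c,d},{b,c,e}}
  W235: {{a}} {{d},{b,c},{b,d},{c,d},{d,e},{b,c,d},{b,c,e}}
  W245: {{c},{d},{b,c},{b,d},{c,d},{c,e},{d,e},{b,c,d},{b,c,e}}
  W345: {{d},{b,c},{b,d},{c,d},{d,e},{b,c,d},{b,c,e}}
  W1234: {{b,c},{c,d},{b,c,d},{b,c,e}}
  W1235: {{b,c},{c,d},{b,c,d},{b,c,e}}
  W1245: {{c},{b,c},{c,d},{c,e},{b,c,d},{b,c,e}}
  W1345: {{b,c},{c,d},{b,c,d},{b,c,e}}
  W2345: {{d},{b,c},{b,d},{c,d},{d,e},{b,c,d},{b,c,e}}
  W12345: {{b,c},{c,d},{b,c,d},{b,c,e}}
C dims 8,13,11,5; δ0: rk 6, SNF 1^6; δ1: rk 7, SNF 1^7; δ2: rk 4, SNF 1^4
degree 0: 8−6−0 = 2 → Ȟ^0 ≅ Z^2
degree 1: 13−7−6 = 0 → Ȟ^1 ≅ 0
degree 2: 11−4−7 = 0 → Ȟ^2 ≅ 0


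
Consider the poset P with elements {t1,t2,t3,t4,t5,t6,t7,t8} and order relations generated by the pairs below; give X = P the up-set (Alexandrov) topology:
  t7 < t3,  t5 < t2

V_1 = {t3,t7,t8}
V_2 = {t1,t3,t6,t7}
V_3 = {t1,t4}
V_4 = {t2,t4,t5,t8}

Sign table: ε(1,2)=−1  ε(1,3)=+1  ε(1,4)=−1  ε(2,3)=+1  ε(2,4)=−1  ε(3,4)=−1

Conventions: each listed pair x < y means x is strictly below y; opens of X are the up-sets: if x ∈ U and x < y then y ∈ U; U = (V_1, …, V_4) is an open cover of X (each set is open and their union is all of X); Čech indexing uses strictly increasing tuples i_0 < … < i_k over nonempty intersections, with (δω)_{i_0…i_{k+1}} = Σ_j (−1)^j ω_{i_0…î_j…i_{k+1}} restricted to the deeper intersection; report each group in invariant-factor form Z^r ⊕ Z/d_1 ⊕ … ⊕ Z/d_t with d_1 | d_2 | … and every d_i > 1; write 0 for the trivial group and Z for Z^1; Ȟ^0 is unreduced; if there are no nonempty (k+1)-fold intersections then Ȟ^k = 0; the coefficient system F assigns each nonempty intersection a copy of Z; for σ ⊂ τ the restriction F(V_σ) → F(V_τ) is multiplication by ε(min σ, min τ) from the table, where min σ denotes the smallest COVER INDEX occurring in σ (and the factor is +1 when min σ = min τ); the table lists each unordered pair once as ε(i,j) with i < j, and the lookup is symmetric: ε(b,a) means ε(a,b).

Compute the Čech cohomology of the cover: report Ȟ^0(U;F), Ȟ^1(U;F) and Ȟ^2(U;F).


Ȟ^0(U;F) ≅ 0, Ȟ^1(U;F) ≅ Z/2, Ȟ^2(U;F) ≅ 0

nonempty overlaps:
  V12={t3,t7} V14={t8} V23={t1} V34={t4}
C dims 4,4; δ0: rk 4, SNF 1^3·2
degree 0: 4−4−0 = 0 → Ȟ^0 ≅ 0
degree 1: 4−0−4 = 0 plus torsion [2] → Ȟ^1 ≅ Z/2
degree 2: 0−0−0 = 0 → Ȟ^2 ≅ 0


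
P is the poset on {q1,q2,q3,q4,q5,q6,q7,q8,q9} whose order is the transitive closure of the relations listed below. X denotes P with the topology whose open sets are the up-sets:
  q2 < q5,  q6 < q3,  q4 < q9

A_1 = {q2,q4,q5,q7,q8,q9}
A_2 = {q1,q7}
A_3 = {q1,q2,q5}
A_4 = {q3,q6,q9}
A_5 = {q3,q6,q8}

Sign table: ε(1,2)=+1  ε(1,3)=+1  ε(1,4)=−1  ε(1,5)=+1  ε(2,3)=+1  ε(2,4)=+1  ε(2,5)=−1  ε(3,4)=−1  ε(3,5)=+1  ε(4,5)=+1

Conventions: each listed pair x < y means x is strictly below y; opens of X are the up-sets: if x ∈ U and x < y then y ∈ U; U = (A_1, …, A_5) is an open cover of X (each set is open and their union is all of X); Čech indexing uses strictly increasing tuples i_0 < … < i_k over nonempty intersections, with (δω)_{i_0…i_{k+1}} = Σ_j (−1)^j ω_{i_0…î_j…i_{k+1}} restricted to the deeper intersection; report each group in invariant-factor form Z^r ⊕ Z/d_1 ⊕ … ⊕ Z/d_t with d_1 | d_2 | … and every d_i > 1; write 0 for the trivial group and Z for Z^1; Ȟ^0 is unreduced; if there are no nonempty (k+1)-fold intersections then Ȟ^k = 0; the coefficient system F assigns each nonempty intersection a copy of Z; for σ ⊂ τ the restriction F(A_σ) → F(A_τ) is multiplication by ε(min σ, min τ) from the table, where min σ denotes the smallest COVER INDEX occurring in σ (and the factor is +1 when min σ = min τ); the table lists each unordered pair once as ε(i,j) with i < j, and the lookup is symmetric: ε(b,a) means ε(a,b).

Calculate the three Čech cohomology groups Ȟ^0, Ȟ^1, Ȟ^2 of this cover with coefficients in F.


nonempty intersections:
  A12={q7} A13={q2,q5} A14={q9} A15={q8} A23={q1} A45={q3,q6}
C dims 5,6; δ0: rk 5, SNF 1^4·2
Ȟ^0: (5−5)−0=0 ⇒ 0
Ȟ^1: (6−0)−5=1 plus torsion [2] ⇒ Z ⊕ Z/2
Ȟ^2: (0−0)−0=0 ⇒ 0

Ȟ^0 = 0; Ȟ^1 = Z ⊕ Z/2; Ȟ^2 = 0


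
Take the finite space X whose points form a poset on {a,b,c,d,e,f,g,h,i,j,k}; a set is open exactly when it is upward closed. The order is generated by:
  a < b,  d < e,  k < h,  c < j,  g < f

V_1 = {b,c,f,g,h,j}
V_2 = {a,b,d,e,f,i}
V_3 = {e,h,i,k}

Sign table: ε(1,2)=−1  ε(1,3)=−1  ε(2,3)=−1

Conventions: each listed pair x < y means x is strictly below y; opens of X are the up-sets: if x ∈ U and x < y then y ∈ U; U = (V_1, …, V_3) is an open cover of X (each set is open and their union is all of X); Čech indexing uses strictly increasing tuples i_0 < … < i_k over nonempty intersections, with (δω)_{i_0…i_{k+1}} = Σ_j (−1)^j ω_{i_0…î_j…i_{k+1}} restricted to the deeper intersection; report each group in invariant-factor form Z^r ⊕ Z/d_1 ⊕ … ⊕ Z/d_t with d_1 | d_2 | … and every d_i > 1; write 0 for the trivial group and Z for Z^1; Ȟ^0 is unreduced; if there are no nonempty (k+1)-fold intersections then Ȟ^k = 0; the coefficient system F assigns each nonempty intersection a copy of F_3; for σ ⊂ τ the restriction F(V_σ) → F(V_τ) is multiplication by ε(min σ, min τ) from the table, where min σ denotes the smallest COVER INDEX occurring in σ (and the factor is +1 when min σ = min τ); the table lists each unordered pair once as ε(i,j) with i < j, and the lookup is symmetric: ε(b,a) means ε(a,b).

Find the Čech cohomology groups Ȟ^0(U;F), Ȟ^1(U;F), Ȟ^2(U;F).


Ȟ^0(U;F) ≅ 0; Ȟ^1(U;F) ≅ 0; Ȟ^2(U;F) ≅ 0

nerve simplices:
  V12={b,f} V13={h} V23={e,i}
C dims 3,3; δ0: rk_F3 3
degree 0: 3−3−0 = 0 → Ȟ^0 ≅ 0
degree 1: 3−0−3 = 0 → Ȟ^1 ≅ 0
degree 2: 0−0−0 = 0 → Ȟ^2 ≅ 0


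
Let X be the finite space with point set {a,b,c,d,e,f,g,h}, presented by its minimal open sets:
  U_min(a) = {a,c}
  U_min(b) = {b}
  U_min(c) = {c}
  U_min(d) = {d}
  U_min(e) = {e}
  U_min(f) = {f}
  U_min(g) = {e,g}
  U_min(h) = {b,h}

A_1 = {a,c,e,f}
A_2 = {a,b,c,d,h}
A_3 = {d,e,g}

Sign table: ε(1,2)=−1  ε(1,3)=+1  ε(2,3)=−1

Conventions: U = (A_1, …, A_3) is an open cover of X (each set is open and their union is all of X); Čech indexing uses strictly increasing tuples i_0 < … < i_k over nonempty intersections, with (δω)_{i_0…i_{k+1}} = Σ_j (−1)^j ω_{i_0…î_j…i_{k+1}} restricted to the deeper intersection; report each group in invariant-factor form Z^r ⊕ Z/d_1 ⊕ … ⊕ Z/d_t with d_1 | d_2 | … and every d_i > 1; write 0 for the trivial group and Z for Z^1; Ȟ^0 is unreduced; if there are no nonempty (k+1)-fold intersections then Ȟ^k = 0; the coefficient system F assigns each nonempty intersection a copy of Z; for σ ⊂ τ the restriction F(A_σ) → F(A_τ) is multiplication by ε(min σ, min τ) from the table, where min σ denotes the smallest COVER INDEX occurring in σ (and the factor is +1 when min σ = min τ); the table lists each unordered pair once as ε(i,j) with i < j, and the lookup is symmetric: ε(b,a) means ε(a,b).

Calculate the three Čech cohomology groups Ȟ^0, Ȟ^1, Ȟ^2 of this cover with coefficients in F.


Ȟ^0 = Z; Ȟ^1 = Z; Ȟ^2 = 0

cover nerve:
  A12={a,c} A13={e} A23={d}
C dims 3,3; δ0: rk 2, SNF 1^2
Ȟ^0: (3−2)−0=1 ⇒ Z
Ȟ^1: (3−0)−2=1 ⇒ Z
Ȟ^2: (0−0)−0=0 ⇒ 0


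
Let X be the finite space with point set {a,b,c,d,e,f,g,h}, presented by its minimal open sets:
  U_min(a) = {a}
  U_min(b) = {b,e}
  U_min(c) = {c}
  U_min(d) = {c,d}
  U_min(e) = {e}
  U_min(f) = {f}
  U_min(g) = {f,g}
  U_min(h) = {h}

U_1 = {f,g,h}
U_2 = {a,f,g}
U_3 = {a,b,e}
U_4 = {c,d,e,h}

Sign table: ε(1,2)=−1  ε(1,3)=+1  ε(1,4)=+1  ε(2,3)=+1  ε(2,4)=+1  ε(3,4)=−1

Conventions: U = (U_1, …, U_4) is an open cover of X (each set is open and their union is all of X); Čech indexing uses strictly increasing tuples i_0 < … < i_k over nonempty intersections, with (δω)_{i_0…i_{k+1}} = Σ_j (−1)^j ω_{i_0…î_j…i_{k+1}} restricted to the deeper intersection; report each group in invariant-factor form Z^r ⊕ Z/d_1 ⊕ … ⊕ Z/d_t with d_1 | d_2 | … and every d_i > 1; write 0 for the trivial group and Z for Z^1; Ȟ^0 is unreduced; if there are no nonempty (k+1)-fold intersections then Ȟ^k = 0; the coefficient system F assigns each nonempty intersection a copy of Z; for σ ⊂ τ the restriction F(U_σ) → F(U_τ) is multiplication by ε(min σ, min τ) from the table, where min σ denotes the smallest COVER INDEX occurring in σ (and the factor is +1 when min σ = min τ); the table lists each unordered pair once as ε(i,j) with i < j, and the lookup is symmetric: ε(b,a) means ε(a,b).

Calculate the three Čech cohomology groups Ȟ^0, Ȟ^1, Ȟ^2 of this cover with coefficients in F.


cover nerve:
  U12={f,g} U14={h} U23={a} U34={e}
C dims 4,4; δ0: rk 3, SNF 1^3
Ȟ^0: (4−3)−0=1 ⇒ Z
Ȟ^1: (4−0)−3=1 ⇒ Z
Ȟ^2: (0−0)−0=0 ⇒ 0

Ȟ^0 ≅ Z, Ȟ^1 ≅ Z and Ȟ^2 ≅ 0


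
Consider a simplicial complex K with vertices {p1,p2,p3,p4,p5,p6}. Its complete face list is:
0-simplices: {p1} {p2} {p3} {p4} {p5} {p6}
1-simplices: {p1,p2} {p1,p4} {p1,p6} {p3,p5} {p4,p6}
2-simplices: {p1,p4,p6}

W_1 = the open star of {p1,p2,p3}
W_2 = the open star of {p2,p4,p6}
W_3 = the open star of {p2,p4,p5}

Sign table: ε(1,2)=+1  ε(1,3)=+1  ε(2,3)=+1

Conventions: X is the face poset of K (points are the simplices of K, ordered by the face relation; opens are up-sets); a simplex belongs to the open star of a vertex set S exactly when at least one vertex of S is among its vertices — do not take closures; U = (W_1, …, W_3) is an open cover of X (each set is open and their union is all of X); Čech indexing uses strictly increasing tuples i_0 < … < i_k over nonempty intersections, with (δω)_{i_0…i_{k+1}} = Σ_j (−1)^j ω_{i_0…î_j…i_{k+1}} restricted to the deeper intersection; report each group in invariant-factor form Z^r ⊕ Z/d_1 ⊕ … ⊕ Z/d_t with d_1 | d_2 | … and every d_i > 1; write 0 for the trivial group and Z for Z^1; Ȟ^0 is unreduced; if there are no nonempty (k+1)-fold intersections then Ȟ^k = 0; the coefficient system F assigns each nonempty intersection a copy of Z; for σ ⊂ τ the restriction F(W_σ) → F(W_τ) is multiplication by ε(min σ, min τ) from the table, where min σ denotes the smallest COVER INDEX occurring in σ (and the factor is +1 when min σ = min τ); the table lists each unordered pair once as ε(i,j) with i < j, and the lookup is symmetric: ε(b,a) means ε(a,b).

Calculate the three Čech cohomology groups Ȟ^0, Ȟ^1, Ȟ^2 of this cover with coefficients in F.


nonempty overlaps:
  W1={{p1},{p2},{p3},{p1,p2},{p1,p4},{p1,p6},{p3,p5},{p1,p4,p6}} W2={{p2},{p4},{p6},{p1,p2},{p1,p4},{p1,p6},{p4,p6},{p1,p4,p6}} W3={{p2},{p4},{p5},{p1,p2},{p1,p4},{p3,p5},{p4,p6},{p1,p4,p6}}
  W12={{p2},{p1,p2},{p1,p4},{p1,p6},{p1,p4,p6}} W13={{p2},{p1,p2},{p1,p4},{p3,p5},{p1,p4,p6}} W23={{p2},{p4},{p1,p2},{p1,p4},{p4,p6},{p1,p4,p6}}
  W123={{p2},{p1,p2},{p1,p4},{p1,p4,p6}}
C dims 3,3,1; δ0: rk 2, SNF 1^2; δ1: rk 1, SNF 1^1
degree 0: 3−2−0 = 1 → Ȟ^0 ≅ Z
degree 1: 3−1−2 = 0 → Ȟ^1 ≅ 0
degree 2: 1−0−1 = 0 → Ȟ^2 ≅ 0

Ȟ^0 = Z; Ȟ^1 = 0; Ȟ^2 = 0


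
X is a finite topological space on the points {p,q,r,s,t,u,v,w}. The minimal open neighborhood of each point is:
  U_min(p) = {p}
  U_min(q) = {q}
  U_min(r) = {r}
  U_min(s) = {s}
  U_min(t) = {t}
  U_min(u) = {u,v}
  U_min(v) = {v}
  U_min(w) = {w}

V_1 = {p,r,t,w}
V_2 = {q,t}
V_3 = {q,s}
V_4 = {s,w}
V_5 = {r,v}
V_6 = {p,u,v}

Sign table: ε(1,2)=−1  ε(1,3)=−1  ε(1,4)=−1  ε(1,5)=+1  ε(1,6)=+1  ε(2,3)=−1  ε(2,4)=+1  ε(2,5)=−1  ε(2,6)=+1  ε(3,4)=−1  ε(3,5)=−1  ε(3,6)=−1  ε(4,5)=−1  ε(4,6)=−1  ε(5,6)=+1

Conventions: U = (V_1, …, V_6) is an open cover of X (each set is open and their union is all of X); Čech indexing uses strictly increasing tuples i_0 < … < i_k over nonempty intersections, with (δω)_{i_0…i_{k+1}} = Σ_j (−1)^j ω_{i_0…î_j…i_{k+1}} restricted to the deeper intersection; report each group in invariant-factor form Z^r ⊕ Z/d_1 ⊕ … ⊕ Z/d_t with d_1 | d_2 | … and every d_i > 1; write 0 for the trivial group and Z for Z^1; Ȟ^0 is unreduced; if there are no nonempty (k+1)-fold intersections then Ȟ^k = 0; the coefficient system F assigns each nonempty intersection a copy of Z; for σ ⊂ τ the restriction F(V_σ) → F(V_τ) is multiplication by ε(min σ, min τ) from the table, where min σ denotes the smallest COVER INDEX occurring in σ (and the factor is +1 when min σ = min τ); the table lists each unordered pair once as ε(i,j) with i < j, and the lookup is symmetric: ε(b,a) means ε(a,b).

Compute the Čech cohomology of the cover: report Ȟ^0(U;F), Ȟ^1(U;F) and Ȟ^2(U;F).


cover nerve:
  V12={t} V14={w} V15={r} V16={p} V23={q} V34={s} V56={v}
C dims 6,7; δ0: rk 5, SNF 1^5
Ȟ^0: (6−5)−0=1 ⇒ Z
Ȟ^1: (7−0)−5=2 ⇒ Z^2
Ȟ^2: (0−0)−0=0 ⇒ 0

Ȟ^0 = Z,  Ȟ^1 = Z^2,  Ȟ^2 = 0


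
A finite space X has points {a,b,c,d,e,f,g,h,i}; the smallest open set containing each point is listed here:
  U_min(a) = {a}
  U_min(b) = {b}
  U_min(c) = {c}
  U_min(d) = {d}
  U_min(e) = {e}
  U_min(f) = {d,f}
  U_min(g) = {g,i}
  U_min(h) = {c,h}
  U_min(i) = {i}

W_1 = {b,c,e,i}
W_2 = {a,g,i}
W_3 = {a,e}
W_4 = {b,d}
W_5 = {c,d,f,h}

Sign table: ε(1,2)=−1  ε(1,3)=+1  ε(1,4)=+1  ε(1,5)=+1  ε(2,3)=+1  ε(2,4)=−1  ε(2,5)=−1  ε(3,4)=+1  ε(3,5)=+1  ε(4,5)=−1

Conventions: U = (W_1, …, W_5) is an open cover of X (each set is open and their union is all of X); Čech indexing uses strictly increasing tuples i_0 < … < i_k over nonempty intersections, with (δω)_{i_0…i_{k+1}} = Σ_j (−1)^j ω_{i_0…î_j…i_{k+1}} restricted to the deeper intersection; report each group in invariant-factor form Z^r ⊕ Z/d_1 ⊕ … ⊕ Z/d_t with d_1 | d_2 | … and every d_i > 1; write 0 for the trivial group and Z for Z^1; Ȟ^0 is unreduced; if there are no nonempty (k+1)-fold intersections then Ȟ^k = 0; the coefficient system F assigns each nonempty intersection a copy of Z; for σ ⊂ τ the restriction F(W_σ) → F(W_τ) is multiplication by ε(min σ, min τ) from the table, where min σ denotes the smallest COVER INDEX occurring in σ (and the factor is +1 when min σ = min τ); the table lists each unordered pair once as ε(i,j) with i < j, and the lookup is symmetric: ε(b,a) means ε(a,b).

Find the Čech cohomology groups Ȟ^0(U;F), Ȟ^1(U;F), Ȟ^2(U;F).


Ȟ^0 ≅ 0, Ȟ^1 ≅ Z ⊕ Z/2 and Ȟ^2 ≅ 0

nonempty overlaps:
  W12={i} W13={e} W14={b} W15={c} W23={a} W45={d}
C dims 5,6; δ0: rk 5, SNF 1^4·2
degree 0: 5−5−0 = 0 → Ȟ^0 ≅ 0
degree 1: 6−0−5 = 1 plus torsion [2] → Ȟ^1 ≅ Z ⊕ Z/2
degree 2: 0−0−0 = 0 → Ȟ^2 ≅ 0


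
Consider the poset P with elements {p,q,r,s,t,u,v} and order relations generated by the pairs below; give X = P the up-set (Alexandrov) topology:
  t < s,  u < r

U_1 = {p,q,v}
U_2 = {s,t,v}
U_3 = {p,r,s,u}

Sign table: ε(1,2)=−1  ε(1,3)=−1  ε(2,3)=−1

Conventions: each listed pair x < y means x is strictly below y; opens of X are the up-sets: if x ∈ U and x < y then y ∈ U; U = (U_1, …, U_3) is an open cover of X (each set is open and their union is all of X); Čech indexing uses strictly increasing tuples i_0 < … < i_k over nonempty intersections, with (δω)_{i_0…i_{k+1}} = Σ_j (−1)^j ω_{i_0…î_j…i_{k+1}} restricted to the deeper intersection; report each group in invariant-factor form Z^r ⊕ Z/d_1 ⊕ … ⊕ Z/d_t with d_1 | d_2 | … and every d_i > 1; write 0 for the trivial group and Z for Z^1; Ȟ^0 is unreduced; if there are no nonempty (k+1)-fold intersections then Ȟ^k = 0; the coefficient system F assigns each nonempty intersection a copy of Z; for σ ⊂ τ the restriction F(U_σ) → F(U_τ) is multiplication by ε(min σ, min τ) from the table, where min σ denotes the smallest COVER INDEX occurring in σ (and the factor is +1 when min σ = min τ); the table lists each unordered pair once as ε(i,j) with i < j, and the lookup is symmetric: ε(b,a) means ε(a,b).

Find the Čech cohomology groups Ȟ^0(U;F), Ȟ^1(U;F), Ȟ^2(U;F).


Ȟ^0 ≅ 0, Ȟ^1 ≅ Z/2, Ȟ^2 ≅ 0

nonempty intersections:
  U12={v} U13={p} U23={s}
C dims 3,3; δ0: rk 3, SNF 1^2·2
Ȟ^0: (3−3)−0=0 ⇒ 0
Ȟ^1: (3−0)−3=0 plus torsion [2] ⇒ Z/2
Ȟ^2: (0−0)−0=0 ⇒ 0


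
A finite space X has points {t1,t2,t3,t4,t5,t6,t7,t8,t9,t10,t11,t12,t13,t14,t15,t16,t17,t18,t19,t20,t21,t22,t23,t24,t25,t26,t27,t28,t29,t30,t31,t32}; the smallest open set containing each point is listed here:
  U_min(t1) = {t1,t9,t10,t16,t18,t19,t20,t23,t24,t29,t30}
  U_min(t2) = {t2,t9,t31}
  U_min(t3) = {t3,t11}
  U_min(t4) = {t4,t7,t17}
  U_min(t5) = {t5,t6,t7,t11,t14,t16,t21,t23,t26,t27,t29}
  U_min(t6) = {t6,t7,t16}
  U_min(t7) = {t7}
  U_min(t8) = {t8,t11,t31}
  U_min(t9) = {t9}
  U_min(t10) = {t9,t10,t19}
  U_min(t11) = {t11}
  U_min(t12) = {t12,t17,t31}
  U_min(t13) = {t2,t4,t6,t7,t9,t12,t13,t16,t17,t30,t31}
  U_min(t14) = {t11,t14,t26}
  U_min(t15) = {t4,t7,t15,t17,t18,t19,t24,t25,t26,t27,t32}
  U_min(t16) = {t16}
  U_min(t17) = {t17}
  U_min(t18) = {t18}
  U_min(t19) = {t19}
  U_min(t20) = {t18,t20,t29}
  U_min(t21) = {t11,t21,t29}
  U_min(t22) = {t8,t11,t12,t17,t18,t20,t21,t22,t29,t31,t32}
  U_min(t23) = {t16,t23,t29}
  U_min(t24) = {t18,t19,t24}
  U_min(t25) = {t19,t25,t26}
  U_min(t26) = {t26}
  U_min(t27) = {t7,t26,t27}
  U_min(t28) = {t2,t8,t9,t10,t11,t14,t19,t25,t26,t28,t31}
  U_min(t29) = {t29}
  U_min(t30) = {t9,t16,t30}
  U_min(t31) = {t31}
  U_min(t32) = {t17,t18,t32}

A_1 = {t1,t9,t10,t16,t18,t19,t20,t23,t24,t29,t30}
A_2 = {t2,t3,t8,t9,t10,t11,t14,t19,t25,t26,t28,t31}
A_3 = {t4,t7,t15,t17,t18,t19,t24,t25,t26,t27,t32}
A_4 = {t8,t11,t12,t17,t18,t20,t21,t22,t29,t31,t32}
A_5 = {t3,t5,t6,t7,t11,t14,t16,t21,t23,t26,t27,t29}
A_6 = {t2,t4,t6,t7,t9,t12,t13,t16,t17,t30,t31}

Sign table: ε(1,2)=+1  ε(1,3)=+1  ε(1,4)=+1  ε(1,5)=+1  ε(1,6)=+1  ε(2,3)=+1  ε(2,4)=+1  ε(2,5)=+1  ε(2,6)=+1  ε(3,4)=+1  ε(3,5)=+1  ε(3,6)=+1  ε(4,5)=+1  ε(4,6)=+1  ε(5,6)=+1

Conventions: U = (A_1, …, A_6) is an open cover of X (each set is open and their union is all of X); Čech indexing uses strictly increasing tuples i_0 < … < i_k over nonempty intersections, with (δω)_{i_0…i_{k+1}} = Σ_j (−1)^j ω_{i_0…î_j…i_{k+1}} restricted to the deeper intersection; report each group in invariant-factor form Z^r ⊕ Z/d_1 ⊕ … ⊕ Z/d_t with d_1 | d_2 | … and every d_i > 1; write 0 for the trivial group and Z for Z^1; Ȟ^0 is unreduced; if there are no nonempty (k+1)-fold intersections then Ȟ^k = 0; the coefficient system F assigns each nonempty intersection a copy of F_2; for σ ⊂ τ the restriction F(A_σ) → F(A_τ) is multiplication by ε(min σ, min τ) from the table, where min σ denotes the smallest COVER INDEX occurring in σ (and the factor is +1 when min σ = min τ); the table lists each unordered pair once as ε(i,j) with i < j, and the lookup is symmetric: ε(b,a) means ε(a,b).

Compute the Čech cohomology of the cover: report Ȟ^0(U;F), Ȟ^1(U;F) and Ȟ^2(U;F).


Ȟ^0 ≅ Z/2; Ȟ^1 ≅ Z/2; Ȟ^2 ≅ Z/2

intersection data:
  A12={t9,t10,t19} A13={t18,t19,t24} A14={t18,t20,t29} A15={t16,t23,t29} A16={t9,t16,t30} A23={t19,t25,t26} A24={t8,t11,t31} A25={t3,t11,t14,t26} A26={t2,t9,t31} A34={t17,t18,t32} A35={t7,t26,t27} A36={t4,t7,t17} A45={t11,t21,t29} A46={t12,t17,t31} A56={t6,t7,t16}
  A123={t19} A126={t9} A134={t18} A145={t29} A156={t16} A235={t26} A245={t11} A246={t31} A346={t17} A356={t7}
C dims 6,15,10; δ0: rk_F2 5; δ1: rk_F2 9
Ȟ^0 = (6 − 5) − 0 = 1, so Ȟ^0 ≅ Z/2
Ȟ^1 = (15 − 9) − 5 = 1, so Ȟ^1 ≅ Z/2
Ȟ^2 = (10 − 0) − 9 = 1, so Ȟ^2 ≅ Z/2


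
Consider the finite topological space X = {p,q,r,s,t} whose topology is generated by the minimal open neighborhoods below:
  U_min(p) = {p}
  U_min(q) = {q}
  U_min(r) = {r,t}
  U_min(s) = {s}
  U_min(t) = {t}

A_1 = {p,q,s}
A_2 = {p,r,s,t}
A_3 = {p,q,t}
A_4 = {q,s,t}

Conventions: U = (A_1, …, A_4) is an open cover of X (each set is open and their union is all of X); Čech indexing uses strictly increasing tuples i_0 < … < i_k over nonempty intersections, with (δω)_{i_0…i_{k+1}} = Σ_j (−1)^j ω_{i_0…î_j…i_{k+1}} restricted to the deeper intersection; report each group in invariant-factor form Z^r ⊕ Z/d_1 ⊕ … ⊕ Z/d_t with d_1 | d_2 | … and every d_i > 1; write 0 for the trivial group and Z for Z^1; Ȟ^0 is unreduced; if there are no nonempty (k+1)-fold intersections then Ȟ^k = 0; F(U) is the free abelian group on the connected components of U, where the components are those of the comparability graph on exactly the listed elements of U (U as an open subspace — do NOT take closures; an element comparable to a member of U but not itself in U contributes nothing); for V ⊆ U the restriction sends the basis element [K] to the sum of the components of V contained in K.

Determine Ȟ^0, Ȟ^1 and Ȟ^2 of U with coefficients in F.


nonempty overlaps:
  A12={p,s} A13={p,q} A14={q,s} A23={p,t} A24={s,t} A34={q,t}
  A123={p} A124={s} A134={q} A234={t}
components per intersection:
  A1: {p} {q} {s}
  A2: {p} {r,t} {s}
  A3: {p} {q} {t}
  A4: {q} {s} {t}
  A12: {p} {s}
  A13: {p} {q}
  A14: {q} {s}
  A23: {p} {t}
  A24: {s} {t}
  A34: {q} {t}
  A123: {p}
  A124: {s}
  A134: {q}
  A234: {t}
C dims 12,12,4; δ0: rk 8, SNF 1^8; δ1: rk 4, SNF 1^4
degree 0: 12−8−0 = 4 → Ȟ^0 ≅ Z^4
degree 1: 12−4−8 = 0 → Ȟ^1 ≅ 0
degree 2: 4−0−4 = 0 → Ȟ^2 ≅ 0

Ȟ^0(U;F) ≅ Z^4,  Ȟ^1(U;F) ≅ 0,  Ȟ^2(U;F) ≅ 0


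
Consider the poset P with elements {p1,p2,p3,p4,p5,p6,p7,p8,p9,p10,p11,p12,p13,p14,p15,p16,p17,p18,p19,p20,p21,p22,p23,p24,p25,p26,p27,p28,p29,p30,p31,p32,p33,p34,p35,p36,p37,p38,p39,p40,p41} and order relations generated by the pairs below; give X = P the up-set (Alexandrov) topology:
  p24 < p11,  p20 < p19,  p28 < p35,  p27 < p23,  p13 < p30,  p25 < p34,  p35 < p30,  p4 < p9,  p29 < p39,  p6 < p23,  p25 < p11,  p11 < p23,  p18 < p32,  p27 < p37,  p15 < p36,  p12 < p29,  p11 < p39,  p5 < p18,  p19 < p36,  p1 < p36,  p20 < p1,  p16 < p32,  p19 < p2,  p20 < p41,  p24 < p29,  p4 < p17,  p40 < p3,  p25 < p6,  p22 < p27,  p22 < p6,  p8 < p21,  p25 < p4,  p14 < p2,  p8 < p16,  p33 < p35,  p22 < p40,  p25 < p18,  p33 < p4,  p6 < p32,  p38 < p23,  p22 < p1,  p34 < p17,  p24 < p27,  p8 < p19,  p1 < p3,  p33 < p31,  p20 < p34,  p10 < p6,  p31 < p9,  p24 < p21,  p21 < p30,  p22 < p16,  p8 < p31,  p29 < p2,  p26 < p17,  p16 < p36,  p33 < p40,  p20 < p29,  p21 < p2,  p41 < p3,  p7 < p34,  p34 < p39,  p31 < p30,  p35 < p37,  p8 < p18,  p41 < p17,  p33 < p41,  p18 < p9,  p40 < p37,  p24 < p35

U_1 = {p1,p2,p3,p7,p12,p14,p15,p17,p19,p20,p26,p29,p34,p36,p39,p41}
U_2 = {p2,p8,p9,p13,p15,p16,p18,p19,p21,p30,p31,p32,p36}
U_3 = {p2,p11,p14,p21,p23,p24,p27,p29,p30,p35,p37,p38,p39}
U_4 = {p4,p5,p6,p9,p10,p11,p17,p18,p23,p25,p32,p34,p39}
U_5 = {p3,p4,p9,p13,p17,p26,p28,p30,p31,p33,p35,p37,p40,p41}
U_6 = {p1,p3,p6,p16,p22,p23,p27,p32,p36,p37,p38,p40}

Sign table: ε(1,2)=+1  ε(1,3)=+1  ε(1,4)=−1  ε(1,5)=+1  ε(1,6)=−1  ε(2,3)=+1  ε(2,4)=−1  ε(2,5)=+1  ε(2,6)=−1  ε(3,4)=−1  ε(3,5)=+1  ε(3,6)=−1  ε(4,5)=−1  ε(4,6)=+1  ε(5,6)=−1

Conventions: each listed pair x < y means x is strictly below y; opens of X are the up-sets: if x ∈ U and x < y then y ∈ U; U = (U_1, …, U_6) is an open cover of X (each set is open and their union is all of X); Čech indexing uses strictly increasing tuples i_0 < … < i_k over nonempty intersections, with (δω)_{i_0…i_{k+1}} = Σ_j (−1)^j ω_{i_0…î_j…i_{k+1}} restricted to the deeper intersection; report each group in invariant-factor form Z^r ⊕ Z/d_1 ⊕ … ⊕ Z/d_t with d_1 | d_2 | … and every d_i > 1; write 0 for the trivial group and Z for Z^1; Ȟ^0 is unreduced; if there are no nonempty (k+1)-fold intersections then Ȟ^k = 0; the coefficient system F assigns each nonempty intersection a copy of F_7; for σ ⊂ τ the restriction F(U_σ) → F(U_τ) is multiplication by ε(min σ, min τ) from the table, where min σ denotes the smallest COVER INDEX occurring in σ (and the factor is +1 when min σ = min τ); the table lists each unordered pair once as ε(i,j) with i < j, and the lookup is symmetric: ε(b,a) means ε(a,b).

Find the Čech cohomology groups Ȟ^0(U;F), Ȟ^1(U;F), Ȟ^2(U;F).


nonempty overlaps:
  U12={p2,p15,p19,p36} U13={p2,p14,p29,p39} U14={p17,p34,p39} U15={p3,p17,p26,p41} U16={p1,p3,p36} U23={p2,p21,p30} U24={p9,p18,p32} U25={p9,p13,p30,p31} U26={p16,p32,p36} U34={p11,p23,p39} U35={p30,p35,p37} U36={p23,p27,p37,p38} U45={p4,p9,p17} U46={p6,p23,p32} U56={p3,p37,p40}
  U123={p2} U126={p36} U134={p39} U145={p17} U156={p3} U235={p30} U245={p9} U246={p32} U346={p23} U356={p37}
C dims 6,15,10; δ0: rk_F7 5; δ1: rk_F7 10
degree 0: 6−5−0 = 1 → Ȟ^0 ≅ Z/7
degree 1: 15−10−5 = 0 → Ȟ^1 ≅ 0
degree 2: 10−0−10 = 0 → Ȟ^2 ≅ 0

Ȟ^0 = Z/7, Ȟ^1 = 0 and Ȟ^2 = 0


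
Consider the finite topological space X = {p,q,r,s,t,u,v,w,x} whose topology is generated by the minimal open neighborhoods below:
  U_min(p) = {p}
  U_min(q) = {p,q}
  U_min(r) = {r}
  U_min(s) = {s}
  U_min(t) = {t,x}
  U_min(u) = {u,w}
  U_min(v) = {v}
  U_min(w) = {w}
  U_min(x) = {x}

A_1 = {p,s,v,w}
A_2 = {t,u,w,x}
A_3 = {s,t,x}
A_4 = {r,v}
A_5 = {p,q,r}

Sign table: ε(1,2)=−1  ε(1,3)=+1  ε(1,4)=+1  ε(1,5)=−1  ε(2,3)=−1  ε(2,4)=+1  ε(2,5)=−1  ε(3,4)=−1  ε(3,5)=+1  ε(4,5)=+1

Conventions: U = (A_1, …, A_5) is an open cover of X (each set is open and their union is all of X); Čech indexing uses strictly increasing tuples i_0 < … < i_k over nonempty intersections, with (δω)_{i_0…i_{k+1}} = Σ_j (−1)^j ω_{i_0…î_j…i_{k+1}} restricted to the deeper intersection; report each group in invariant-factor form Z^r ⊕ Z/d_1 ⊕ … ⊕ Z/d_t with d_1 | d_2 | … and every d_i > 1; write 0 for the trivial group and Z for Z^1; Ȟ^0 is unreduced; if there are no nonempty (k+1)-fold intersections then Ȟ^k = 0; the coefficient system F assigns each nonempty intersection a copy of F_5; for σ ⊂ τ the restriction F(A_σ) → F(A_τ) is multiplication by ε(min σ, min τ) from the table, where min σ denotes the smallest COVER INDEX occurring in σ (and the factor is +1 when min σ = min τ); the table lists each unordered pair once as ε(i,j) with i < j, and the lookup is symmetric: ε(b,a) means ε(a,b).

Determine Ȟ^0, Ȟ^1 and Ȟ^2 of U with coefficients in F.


Ȟ^0 ≅ 0,  Ȟ^1 ≅ Z/5,  Ȟ^2 ≅ 0

nerve simplices:
  A12={w} A13={s} A14={v} A15={p} A23={t,x} A45={r}
C dims 5,6; δ0: rk_F5 5
degree 0: 5−5−0 = 0 → Ȟ^0 ≅ 0
degree 1: 6−0−5 = 1 → Ȟ^1 ≅ Z/5
degree 2: 0−0−0 = 0 → Ȟ^2 ≅ 0


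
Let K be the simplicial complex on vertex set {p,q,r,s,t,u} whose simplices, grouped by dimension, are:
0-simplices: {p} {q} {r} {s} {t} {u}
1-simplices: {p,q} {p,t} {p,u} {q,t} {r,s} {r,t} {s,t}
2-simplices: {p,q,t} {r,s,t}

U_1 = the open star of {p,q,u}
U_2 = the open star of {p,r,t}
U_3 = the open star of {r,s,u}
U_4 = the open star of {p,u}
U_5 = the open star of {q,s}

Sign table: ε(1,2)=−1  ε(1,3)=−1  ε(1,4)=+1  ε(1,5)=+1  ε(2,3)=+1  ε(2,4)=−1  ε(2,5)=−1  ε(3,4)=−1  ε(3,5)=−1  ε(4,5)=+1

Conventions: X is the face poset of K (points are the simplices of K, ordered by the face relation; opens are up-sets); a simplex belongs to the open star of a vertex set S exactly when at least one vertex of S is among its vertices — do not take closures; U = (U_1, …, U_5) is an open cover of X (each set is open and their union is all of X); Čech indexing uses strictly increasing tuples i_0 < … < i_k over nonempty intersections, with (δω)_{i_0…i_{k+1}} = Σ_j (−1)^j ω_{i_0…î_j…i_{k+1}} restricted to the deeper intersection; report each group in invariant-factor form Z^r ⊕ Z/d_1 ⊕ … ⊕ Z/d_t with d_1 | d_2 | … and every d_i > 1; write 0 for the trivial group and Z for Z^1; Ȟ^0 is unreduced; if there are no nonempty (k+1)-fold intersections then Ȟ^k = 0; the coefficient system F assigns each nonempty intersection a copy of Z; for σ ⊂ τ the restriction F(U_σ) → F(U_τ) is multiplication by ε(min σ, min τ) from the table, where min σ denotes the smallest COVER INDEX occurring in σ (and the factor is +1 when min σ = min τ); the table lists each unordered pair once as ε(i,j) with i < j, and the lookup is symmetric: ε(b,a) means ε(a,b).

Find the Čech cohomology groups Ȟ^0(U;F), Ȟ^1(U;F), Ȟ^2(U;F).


Ȟ^0(U;F) ≅ Z, Ȟ^1(U;F) ≅ 0 and Ȟ^2(U;F) ≅ 0

cover nerve:
  U1={{p},{q},{u},{p,q},{p,t},{p,u},{q,t},{p,q,t}} U2={{p},{r},{t},{p,q},{p,t},{p,u},{q,t},{r,s},{r,t},{s,t},{p,q,t},{r,s,t}} U3={{r},{s},{u},{p,u},{r,s},{r,t},{s,t},{r,s,t}} U4={{p},{u},{p,q},{p,t},{p,u},{p,q,t}} U5={{q},{s},{p,q},{q,t},{r,s},{s,t},{p,q,t},{r,s,t}}
  U12={{p},{p,q},{p,t},{p,u},{q,t},{p,q,t}} U13={{u},{p,u}} U14={{p},{u},{p,q},{p,t},{p,u},{p,q,t}} U15={{q},{p,q},{q,t},{p,q,t}} U23={{r},{p,u},{r,s},{r,t},{s,t},{r,s,t}} U24={{p},{p,q},{p,t},{p,u},{p,q,t}} U25={{p,q},{q,t},{r,s},{s,t},{p,q,t},{r,s,t}} U34={{u},{p,u}} U35={{s},{r,s},{s,t},{r,s,t}} U45={{p,q},{p,q,t}}
  U123={{p,u}} U124={{p},{p,q},{p,t},{p,u},{p,q,t}} U125={{p,q},{q,t},{p,q,t}} U134={{u},{p,u}} U145={{p,q},{p,q,t}} U234={{p,u}} U235={{r,s},{s,t},{r,s,t}} U245={{p,q},{p,q,t}}
  U1234={{p,u}} U1245={{p,q},{p,q,t}}
C dims 5,10,8,2; δ0: rk 4, SNF 1^4; δ1: rk 6, SNF 1^6; δ2: rk 2, SNF 1^2
Ȟ^0: (5−4)−0=1 ⇒ Z
Ȟ^1: (10−6)−4=0 ⇒ 0
Ȟ^2: (8−2)−6=0 ⇒ 0


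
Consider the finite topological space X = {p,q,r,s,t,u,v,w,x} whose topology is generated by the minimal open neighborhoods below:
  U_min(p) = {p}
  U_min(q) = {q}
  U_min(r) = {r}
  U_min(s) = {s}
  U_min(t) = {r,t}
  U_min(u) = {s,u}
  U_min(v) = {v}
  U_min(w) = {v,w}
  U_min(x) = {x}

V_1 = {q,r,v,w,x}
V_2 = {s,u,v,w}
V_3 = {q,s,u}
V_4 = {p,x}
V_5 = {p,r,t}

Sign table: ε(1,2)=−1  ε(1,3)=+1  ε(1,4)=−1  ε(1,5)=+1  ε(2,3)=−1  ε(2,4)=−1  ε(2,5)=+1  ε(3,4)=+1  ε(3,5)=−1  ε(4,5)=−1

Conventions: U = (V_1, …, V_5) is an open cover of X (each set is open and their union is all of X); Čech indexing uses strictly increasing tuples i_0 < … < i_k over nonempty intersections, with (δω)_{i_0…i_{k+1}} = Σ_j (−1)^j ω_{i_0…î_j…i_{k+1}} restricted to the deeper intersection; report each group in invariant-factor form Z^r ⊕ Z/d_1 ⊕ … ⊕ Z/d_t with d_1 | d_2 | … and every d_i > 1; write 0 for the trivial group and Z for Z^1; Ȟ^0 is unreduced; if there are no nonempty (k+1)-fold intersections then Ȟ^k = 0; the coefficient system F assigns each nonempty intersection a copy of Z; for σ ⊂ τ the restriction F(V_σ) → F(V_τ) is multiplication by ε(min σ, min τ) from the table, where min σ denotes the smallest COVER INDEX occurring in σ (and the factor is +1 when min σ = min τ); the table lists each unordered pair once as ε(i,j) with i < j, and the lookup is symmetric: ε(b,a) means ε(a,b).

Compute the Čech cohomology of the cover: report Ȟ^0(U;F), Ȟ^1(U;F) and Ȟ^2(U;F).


nerve simplices:
  V12={v,w} V13={q} V14={x} V15={r} V23={s,u} V45={p}
C dims 5,6; δ0: rk 4, SNF 1^4
degree 0: 5−4−0 = 1 → Ȟ^0 ≅ Z
degree 1: 6−0−4 = 2 → Ȟ^1 ≅ Z^2
degree 2: 0−0−0 = 0 → Ȟ^2 ≅ 0

Ȟ^0 ≅ Z, Ȟ^1 ≅ Z^2, Ȟ^2 ≅ 0


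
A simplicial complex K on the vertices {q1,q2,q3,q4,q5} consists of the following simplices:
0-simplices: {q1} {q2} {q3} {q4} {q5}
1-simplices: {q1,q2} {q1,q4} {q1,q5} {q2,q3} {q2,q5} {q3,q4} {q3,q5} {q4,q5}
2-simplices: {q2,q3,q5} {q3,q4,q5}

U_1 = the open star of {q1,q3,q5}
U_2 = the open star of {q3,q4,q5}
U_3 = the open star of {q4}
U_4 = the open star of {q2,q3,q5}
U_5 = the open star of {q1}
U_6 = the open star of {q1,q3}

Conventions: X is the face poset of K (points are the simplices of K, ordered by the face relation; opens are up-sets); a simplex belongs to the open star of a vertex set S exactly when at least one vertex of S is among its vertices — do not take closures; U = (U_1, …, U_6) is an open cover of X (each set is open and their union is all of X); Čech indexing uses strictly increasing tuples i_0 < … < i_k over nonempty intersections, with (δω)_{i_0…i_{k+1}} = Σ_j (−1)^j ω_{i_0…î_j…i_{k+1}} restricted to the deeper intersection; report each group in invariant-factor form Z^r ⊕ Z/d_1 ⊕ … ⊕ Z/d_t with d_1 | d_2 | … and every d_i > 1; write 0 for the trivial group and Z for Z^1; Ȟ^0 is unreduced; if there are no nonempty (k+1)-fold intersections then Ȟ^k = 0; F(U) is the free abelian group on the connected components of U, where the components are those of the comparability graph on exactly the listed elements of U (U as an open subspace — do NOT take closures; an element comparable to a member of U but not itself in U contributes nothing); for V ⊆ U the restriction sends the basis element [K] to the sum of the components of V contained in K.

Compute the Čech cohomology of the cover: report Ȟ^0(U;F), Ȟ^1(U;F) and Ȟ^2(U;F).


nerve of the cover:
  U1={{q1},{q3},{q5},{q1,q2},{q1,q4},{q1,q5},{q2,q3},{q2,q5},{q3,q4},{q3,q5},{q4,q5},{q2,q3,q5},{q3,q4,q5}} U2={{q3},{q4},{q5},{q1,q4},{q1,q5},{q2,q3},{q2,q5},{q3,q4},{q3,q5},{q4,q5},{q2,q3,q5},{q3,q4,q5}} U3={{q4},{q1,q4},{q3,q4},{q4,q5},{q3,q4,q5}} U4={{q2},{q3},{q5},{q1,q2},{q1,q5},{q2,q3},{q2,q5},{q3,q4},{q3,q5},{q4,q5},{q2,q3,q5},{q3,q4,q5}} U5={{q1},{q1,q2},{q1,q4},{q1,q5}} U6={{q1},{q3},{q1,q2},{q1,q4},{q1,q5},{q2,q3},{q3,q4},{q3,q5},{q2,q3,q5},{q3,q4,q5}}
  U12={{q3},{q5},{q1,q4},{q1,q5},{q2,q3},{q2,q5},{q3,q4},{q3,q5},{q4,q5},{q2,q3,q5},{q3,q4,q5}} U13={{q1,q4},{q3,q4},{q4,q5},{q3,q4,q5}} U14={{q3},{q5},{q1,q2},{q1,q5},{q2,q3},{q2,q5},{q3,q4},{q3,q5},{q4,q5},{q2,q3,q5},{q3,q4,q5}} U15={{q1},{q1,q2},{q1,q4},{q1,q5}} U16={{q1},{q3},{q1,q2},{q1,q4},{q1,q5},{q2,q3},{q3,q4},{q3,q5},{q2,q3,q5},{q3,q4,q5}} U23={{q4},{q1,q4},{q3,q4},{q4,q5},{q3,q4,q5}} U24={{q3},{q5},{q1,q5},{q2,q3},{q2,q5},{q3,q4},{q3,q5},{q4,q5},{q2,q3,q5},{q3,q4,q5}} U25={{q1,q4},{q1,q5}} U26={{q3},{q1,q4},{q1,q5},{q2,q3},{q3,q4},{q3,q5},{q2,q3,q5},{q3,q4,q5}} U34={{q3,q4},{q4,q5},{q3,q4,q5}} U35={{q1,q4}} U36={{q1,q4},{q3,q4},{q3,q4,q5}} U45={{q1,q2},{q1,q5}} U46={{q3},{q1,q2},{q1,q5},{q2,q3},{q3,q4},{q3,q5},{q2,q3,q5},{q3,q4,q5}} U56={{q1},{q1,q2},{q1,q4},{q1,q5}}
  U123={{q1,q4},{q3,q4},{q4,q5},{q3,q4,q5}} U124={{q3},{q5},{q1,q5},{q2,q3},{q2,q5},{q3,q4},{q3,q5},{q4,q5},{q2,q3,q5},{q3,q4,q5}} U125={{q1,q4},{q1,q5}} U126={{q3},{q1,q4},{q1,q5},{q2,q3},{q3,q4},{q3,q5},{q2,q3,q5},{q3,q4,q5}} U134={{q3,q4},{q4,q5},{q3,q4,q5}} U135={{q1,q4}} U136={{q1,q4},{q3,q4},{q3,q4,q5}} U145={{q1,q2},{q1,q5}} U146={{q3},{q1,q2},{q1,q5},{q2,q3},{q3,q4},{q3,q5},{q2,q3,q5},{q3,q4,q5}} U156={{q1},{q1,q2},{q1,q4},{q1,q5}} U234={{q3,q4},{q4,q5},{q3,q4,q5}} U235={{q1,q4}} U236={{q1,q4},{q3,q4},{q3,q4,q5}} U245={{q1,q5}} U246={{q3},{q1,q5},{q2,q3},{q3,q4},{q3,q5},{q2,q3,q5},{q3,q4,q5}} U256={{q1,q4},{q1,q5}} U346={{q3,q4},{q3,q4,q5}} U356={{q1,q4}} U456={{q1,q2},{q1,q5}}
  U1234={{q3,q4},{q4,q5},{q3,q4,q5}} U1235={{q1,q4}} U1236={{q1,q4},{q3,q4},{q3,q4,q5}} U1245={{q1,q5}} U1246={{q3},{q1,q5},{q2,q3},{q3,q4},{q3,q5},{q2,q3,q5},{q3,q4,q5}} U1256={{q1,q4},{q1,q5}} U1346={{q3,q4},{q3,q4,q5}} U1356={{q1,q4}} U1456={{q1,q2},{q1,q5}} U2346={{q3,q4},{q3,q4,q5}} U2356={{q1,q4}} U2456={{q1,q5}}
  U12346={{q3,q4},{q3,q4,q5}} U12356={{q1,q4}} U12456={{q1,q5}}
components per intersection:
  U1: {{q1},{q3},{q5},{q1,q2},{q1,q4},{q1,q5},{q2,q3},{q2,q5},{q3,q4},{q3,q5},{q4,q5},{q2,q3,q5},{q3,q4,q5}}
  U2: {{q3},{q4},{q5},{q1,q4},{q1,q5},{q2,q3},{q2,q5},{q3,q4},{q3,q5},{q4,q5},{q2,q3,q5},{q3,q4,q5}}
  U3: {{q4},{q1,q4},{q3,q4},{q4,q5},{q3,q4,q5}}
  U4: {{q2},{q3},{q5},{q1,q2},{q1,q5},{q2,q3},{q2,q5},{q3,q4},{q3,q5},{q4,q5},{q2,q3,q5},{q3,q4,q5}}
  U5: {{q1},{q1,q2},{q1,q4},{q1,q5}}
  U6: {{q1},{q1,q2},{q1,q4},{q1,q5}} {{q3},{q2,q3},{q3,q4},{q3,q5},{q2,q3,q5},{q3,q4,q5}}
  U12: {{q3},{q5},{q1,q5},{q2,q3},{q2,q5},{q3,q4},{q3,q5},{q4,q5},{q2,q3,q5},{q3,q4,q5}} {{q1,q4}}
  U13: {{q1,q4}} {{q3,q4},{q4,q5},{q3,q4,q5}}
  U14: {{q3},{q5},{q1,q5},{q2,q3},{q2,q5},{q3,q4},{q3,q5},{q4,q5},{q2,q3,q5},{q3,q4,q5}} {{q1,q2}}
  U15: {{q1},{q1,q2},{q1,q4},{q1,q5}}
  U16: {{q1},{q1,q2},{q1,q4},{q1,q5}} {{q3},{q2,q3},{q3,q4},{q3,q5},{q2,q3,q5},{q3,q4,q5}}
  U23: {{q4},{q1,q4},{q3,q4},{q4,q5},{q3,q4,q5}}
  U24: {{q3},{q5},{q1,q5},{q2,q3},{q2,q5},{q3,q4},{q3,q5},{q4,q5},{q2,q3,q5},{q3,q4,q5}}
  U25: {{q1,q4}} {{q1,q5}}
  U26: {{q3},{q2,q3},{q3,q4},{q3,q5},{q2,q3,q5},{q3,q4,q5}} {{q1,q4}} {{q1,q5}}
  U34: {{q3,q4},{q4,q5},{q3,q4,q5}}
  U35: {{q1,q4}}
  U36: {{q1,q4}} {{q3,q4},{q3,q4,q5}}
  U45: {{q1,q2}} {{q1,q5}}
  U46: {{q3},{q2,q3},{q3,q4},{q3,q5},{q2,q3,q5},{q3,q4,q5}} {{q1,q2}} {{q1,q5}}
  U56: {{q1},{q1,q2},{q1,q4},{q1,q5}}
  U123: {{q1,q4}} {{q3,q4},{q4,q5},{q3,q4,q5}}
  U124: {{q3},{q5},{q1,q5},{q2,q3},{q2,q5},{q3,q4},{q3,q5},{q4,q5},{q2,q3,q5},{q3,q4,q5}}
  U125: {{q1,q4}} {{q1,q5}}
  U126: {{q3},{q2,q3},{q3,q4},{q3,q5},{q2,q3,q5},{q3,q4,q5}} {{q1,q4}} {{q1,q5}}
  U134: {{q3,q4},{q4,q5},{q3,q4,q5}}
  U135: {{q1,q4}}
  U136: {{q1,q4}} {{q3,q4},{q3,q4,q5}}
  U145: {{q1,q2}} {{q1,q5}}
  U146: {{q3},{q2,q3},{q3,q4},{q3,q5},{q2,q3,q5},{q3,q4,q5}} {{q1,q2}} {{q1,q5}}
  U156: {{q1},{q1,q2},{q1,q4},{q1,q5}}
  U234: {{q3,q4},{q4,q5},{q3,q4,q5}}
  U235: {{q1,q4}}
  U236: {{q1,q4}} {{q3,q4},{q3,q4,q5}}
  U245: {{q1,q5}}
  U246: {{q3},{q2,q3},{q3,q4},{q3,q5},{q2,q3,q5},{q3,q4,q5}} {{q1,q5}}
  U256: {{q1,q4}} {{q1,q5}}
  U346: {{q3,q4},{q3,q4,q5}}
  U356: {{q1,q4}}
  U456: {{q1,q2}} {{q1,q5}}
  U1234: {{q3,q4},{q4,q5},{q3,q4,q5}}
  U1235: {{q1,q4}}
  U1236: {{q1,q4}} {{q3,q4},{q3,q4,q5}}
  U1245: {{q1,q5}}
  U1246: {{q3},{q2,q3},{q3,q4},{q3,q5},{q2,q3,q5},{q3,q4,q5}} {{q1,q5}}
  U1256: {{q1,q4}} {{q1,q5}}
  U1346: {{q3,q4},{q3,q4,q5}}
  U1356: {{q1,q4}}
  U1456: {{q1,q2}} {{q1,q5}}
  U2346: {{q3,q4},{q3,q4,q5}}
  U2356: {{q1,q4}}
  U2456: {{q1,q5}}
  U12346: {{q3,q4},{q3,q4,q5}}
  U12356: {{q1,q4}}
  U12456: {{q1,q5}}
C dims 7,26,31,16; δ0: rk 6, SNF 1^6; δ1: rk 18, SNF 1^18; δ2: rk 13, SNF 1^13
Ȟ^0 = (7 − 6) − 0 = 1, so Ȟ^0 ≅ Z
Ȟ^1 = (26 − 18) − 6 = 2, so Ȟ^1 ≅ Z^2
Ȟ^2 = (31 − 13) − 18 = 0, so Ȟ^2 ≅ 0

Ȟ^0(U;F) ≅ Z; Ȟ^1(U;F) ≅ Z^2; Ȟ^2(U;F) ≅ 0
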